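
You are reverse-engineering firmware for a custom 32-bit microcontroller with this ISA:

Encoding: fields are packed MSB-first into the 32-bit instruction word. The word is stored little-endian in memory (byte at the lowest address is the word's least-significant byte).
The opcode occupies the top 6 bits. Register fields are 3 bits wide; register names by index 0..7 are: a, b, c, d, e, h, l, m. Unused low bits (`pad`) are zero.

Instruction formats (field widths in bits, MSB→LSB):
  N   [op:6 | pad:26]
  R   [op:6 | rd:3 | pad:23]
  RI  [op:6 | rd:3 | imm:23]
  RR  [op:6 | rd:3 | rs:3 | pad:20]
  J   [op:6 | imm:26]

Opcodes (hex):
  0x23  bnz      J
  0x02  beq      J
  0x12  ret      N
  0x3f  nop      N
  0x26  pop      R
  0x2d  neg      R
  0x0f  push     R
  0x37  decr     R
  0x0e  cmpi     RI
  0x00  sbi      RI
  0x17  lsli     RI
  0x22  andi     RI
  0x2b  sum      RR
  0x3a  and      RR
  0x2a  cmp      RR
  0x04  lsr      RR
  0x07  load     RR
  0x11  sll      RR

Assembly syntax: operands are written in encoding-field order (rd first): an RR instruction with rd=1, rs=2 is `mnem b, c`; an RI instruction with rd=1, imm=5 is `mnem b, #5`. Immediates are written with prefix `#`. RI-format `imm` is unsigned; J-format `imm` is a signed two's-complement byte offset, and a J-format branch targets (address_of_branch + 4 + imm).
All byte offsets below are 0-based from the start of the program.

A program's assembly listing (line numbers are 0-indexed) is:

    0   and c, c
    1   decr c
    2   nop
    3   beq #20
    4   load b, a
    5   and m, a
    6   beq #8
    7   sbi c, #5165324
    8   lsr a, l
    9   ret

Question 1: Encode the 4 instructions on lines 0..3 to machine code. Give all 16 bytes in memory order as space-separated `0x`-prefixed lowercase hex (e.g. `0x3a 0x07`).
0. and fields op=0x3a:6|rd=2:3|rs=2:3|pad=0:20 → word e9200000h → 00 00 20 e9
1. decr fields op=0x37:6|rd=2:3|pad=0:23 → word dd000000h → 00 00 00 dd
2. nop fields op=0x3f:6|pad=0:26 → word fc000000h → 00 00 00 fc
3. beq fields op=0x2:6|imm=20:26 → word 08000014h → 14 00 00 08

0x00 0x00 0x20 0xe9 0x00 0x00 0x00 0xdd 0x00 0x00 0x00 0xfc 0x14 0x00 0x00 0x08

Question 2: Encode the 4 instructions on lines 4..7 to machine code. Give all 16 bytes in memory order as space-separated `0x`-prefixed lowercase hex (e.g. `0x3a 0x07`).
L4: load op=0x7:6|rd=1:3|rs=0:3|pad=0:20 ⇒ 0x1c800000 ⇒ little 00 00 80 1c
L5: and op=0x3a:6|rd=7:3|rs=0:3|pad=0:20 ⇒ 0xeb800000 ⇒ little 00 00 80 eb
L6: beq op=0x2:6|imm=8:26 ⇒ 0x08000008 ⇒ little 08 00 00 08
L7: sbi op=0x0:6|rd=2:3|imm=5165324:23 ⇒ 0x014ed10c ⇒ little 0c d1 4e 01

0x00 0x00 0x80 0x1c 0x00 0x00 0x80 0xeb 0x08 0x00 0x00 0x08 0x0c 0xd1 0x4e 0x01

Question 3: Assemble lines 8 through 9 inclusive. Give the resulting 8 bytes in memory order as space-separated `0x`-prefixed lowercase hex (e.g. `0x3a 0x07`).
line 8 (lsr): pack op=0x4:6|rd=0:3|rs=6:3|pad=0:20 = 0x10600000; little→ 00 00 60 10
line 9 (ret): pack op=0x12:6|pad=0:26 = 0x48000000; little→ 00 00 00 48

0x00 0x00 0x60 0x10 0x00 0x00 0x00 0x48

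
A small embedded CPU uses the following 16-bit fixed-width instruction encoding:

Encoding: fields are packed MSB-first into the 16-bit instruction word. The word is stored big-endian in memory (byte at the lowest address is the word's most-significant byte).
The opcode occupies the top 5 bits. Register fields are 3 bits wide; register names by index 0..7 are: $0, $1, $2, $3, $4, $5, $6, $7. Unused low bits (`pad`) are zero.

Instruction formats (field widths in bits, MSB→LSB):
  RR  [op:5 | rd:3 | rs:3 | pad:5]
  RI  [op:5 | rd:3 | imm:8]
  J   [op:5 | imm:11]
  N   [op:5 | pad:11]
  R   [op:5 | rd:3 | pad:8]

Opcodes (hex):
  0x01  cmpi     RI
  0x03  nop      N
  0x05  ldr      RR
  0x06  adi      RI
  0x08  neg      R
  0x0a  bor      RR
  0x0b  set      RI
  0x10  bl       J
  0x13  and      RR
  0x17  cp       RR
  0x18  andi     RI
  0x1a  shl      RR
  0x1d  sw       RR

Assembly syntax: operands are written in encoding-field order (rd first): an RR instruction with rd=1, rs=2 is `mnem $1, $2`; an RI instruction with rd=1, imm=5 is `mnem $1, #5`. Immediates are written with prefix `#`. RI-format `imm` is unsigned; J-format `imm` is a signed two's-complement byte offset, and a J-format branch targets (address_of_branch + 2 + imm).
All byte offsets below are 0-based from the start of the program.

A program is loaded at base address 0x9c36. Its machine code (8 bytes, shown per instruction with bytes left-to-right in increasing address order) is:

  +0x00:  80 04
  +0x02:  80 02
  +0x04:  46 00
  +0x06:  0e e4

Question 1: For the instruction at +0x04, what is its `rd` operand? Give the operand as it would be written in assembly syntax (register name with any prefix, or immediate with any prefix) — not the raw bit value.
$6

off 0x04: read 46 00 as big → 0x4600
  top 5b → 0x8 → neg [R]
  [10:8] rd=6 = $6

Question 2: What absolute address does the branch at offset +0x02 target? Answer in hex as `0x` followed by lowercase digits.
[02] 80 02 → 0x8002
  top 5b → 0x10 → bl [J]
  [10:0] imm=2 = #2
  target = base 0x9c36 + off 0x02 + 2 + imm 2 = 0x9c3c

0x9c3c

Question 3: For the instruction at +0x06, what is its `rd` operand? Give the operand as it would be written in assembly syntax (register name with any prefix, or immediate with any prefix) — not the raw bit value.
[06] 0e e4 → 0x0ee4
  opcode bits[15:11]=0x1: cmpi/RI
  [10:8] rd=6 = $6
  [7:0] imm=228 = #228

$6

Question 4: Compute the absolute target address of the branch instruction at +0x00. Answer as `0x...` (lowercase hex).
[00] 80 04 → 0x8004
  op=0x8004>>11=0x10 ⇒ bl (J)
  imm@[10:0]=0x4 ⇒ #4
  target = base 0x9c36 + off 0x00 + 2 + imm 4 = 0x9c3c

0x9c3c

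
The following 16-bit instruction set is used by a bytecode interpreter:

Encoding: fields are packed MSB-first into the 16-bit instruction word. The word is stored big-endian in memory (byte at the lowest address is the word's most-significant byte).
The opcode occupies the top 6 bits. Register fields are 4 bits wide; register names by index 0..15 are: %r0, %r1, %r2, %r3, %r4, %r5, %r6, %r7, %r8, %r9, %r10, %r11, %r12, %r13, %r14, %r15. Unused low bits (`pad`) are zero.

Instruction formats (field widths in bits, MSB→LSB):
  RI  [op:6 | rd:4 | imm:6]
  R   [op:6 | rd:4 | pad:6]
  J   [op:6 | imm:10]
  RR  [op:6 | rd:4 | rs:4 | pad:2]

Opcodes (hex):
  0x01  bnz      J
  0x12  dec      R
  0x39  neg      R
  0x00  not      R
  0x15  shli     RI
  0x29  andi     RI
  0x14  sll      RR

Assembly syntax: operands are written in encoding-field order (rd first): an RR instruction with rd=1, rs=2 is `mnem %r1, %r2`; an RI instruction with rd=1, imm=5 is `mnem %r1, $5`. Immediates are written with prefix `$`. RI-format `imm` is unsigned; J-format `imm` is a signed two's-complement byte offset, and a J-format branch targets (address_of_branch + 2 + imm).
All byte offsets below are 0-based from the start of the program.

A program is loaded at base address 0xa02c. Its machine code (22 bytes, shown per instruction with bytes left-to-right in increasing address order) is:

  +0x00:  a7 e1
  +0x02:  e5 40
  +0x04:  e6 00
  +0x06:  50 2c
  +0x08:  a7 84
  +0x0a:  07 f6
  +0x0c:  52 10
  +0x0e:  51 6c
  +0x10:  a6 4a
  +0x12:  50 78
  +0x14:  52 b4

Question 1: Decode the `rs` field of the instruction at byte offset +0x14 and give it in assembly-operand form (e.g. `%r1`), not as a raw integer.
%r13

@+14  big-endian(52 b4) = 0x52b4
  op=0x52b4>>10=0x14 ⇒ sll (RR)
  rd@[9:6]=0xa ⇒ %r10
  rs@[5:2]=0xd ⇒ %r13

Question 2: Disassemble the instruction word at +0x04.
off 0x04: read e6 00 as big → 0xe600
  opcode bits[15:10]=0x39: neg/R
  [9:6] rd=8 = %r8

neg %r8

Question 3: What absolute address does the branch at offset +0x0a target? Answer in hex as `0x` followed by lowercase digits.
0xa02e

[0a] 07 f6 → 0x07f6
  top 6b → 0x1 → bnz [J]
  imm@[9:0]=0x3f6 (s10→-10) ⇒ $-10
  target = base 0xa02c + off 0x0a + 2 + imm -10 = 0xa02e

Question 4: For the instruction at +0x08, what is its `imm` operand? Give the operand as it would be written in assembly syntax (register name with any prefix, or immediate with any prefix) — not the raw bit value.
$4

+0x08: a7 84 ⇒ word 0xa784 (big)
  op=0xa784>>10=0x29 ⇒ andi (RI)
  [9:6] rd=14 = %r14
  [5:0] imm=4 = $4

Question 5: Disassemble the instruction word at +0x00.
andi %r15, $33

+0x00: a7 e1 ⇒ word 0xa7e1 (big)
  op=0xa7e1>>10=0x29 ⇒ andi (RI)
  rd@[9:6]=0xf ⇒ %r15
  imm@[5:0]=0x21 ⇒ $33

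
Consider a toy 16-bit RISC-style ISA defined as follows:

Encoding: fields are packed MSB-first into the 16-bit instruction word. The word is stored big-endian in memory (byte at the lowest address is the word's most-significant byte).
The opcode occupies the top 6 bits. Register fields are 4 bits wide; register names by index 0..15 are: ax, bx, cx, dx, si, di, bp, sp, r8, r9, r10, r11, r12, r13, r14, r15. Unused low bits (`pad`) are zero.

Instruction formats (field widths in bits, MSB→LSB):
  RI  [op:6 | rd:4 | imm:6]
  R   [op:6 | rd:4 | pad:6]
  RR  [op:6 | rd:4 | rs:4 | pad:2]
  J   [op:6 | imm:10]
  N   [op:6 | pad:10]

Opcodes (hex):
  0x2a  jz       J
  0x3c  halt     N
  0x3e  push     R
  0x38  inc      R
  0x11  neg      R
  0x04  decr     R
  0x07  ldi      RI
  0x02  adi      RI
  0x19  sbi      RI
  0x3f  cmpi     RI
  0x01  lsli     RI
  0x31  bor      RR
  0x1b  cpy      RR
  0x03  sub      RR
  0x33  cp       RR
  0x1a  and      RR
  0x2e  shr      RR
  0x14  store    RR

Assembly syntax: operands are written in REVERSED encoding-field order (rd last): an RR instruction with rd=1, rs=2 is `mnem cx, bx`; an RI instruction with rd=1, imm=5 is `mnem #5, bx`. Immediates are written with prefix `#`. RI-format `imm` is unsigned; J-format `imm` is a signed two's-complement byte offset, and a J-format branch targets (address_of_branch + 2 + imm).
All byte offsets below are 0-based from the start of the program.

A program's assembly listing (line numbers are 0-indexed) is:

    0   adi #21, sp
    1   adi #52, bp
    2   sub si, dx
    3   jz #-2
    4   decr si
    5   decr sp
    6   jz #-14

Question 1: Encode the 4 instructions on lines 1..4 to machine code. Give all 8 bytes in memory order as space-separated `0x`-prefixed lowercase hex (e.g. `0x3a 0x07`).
L1: adi op=0x2:6|rd=6:4|imm=52:6 ⇒ 0x09b4 ⇒ big 09 b4
L2: sub op=0x3:6|rd=3:4|rs=4:4|pad=0:2 ⇒ 0x0cd0 ⇒ big 0c d0
L3: jz op=0x2a:6|imm=-2:10 ⇒ 0xabfe ⇒ big ab fe
L4: decr op=0x4:6|rd=4:4|pad=0:6 ⇒ 0x1100 ⇒ big 11 00

0x09 0xb4 0x0c 0xd0 0xab 0xfe 0x11 0x00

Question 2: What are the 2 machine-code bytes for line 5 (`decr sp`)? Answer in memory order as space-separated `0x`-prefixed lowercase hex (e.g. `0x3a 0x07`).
0x11 0xc0

line 5 (decr): pack op=0x4:6|rd=7:4|pad=0:6 = 0x11c0; big→ 11 c0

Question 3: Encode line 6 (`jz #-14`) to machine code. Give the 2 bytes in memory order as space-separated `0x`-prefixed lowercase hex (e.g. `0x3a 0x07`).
line 6 (jz): pack op=0x2a:6|imm=-14:10 = 0xabf2; big→ ab f2

0xab 0xf2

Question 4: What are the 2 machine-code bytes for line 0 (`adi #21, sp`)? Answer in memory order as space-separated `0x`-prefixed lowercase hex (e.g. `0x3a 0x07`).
L0: adi op=0x2:6|rd=7:4|imm=21:6 ⇒ 0x09d5 ⇒ big 09 d5

0x09 0xd5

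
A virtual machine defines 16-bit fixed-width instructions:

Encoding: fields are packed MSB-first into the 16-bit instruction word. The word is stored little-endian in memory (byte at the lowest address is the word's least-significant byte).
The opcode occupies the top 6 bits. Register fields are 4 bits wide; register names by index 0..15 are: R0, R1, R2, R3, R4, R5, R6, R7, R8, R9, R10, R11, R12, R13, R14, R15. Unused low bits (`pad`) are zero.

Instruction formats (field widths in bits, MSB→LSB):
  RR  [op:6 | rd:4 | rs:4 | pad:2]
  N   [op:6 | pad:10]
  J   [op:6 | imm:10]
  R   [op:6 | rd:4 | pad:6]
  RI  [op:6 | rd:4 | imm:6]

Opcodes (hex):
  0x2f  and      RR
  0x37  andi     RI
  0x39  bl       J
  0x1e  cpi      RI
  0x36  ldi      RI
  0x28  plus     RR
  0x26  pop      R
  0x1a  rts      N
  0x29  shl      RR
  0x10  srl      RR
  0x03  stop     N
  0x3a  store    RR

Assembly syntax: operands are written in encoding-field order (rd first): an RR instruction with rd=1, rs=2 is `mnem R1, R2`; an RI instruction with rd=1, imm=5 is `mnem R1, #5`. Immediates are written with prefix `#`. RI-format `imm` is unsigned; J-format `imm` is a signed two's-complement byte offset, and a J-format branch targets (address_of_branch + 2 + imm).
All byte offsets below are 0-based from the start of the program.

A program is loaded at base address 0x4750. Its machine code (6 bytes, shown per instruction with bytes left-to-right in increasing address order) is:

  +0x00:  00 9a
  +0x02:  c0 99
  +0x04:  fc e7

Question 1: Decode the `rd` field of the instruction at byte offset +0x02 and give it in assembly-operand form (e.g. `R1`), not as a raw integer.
R7

off 0x02: read c0 99 as little → 0x99c0
  top 6b → 0x26 → pop [R]
  [9:6] rd=7 = R7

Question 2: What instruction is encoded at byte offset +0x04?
@+04  little-endian(fc e7) = 0xe7fc
  opcode bits[15:10]=0x39: bl/J
  [9:0] imm=1020 (s10→-4) = #-4

bl #-4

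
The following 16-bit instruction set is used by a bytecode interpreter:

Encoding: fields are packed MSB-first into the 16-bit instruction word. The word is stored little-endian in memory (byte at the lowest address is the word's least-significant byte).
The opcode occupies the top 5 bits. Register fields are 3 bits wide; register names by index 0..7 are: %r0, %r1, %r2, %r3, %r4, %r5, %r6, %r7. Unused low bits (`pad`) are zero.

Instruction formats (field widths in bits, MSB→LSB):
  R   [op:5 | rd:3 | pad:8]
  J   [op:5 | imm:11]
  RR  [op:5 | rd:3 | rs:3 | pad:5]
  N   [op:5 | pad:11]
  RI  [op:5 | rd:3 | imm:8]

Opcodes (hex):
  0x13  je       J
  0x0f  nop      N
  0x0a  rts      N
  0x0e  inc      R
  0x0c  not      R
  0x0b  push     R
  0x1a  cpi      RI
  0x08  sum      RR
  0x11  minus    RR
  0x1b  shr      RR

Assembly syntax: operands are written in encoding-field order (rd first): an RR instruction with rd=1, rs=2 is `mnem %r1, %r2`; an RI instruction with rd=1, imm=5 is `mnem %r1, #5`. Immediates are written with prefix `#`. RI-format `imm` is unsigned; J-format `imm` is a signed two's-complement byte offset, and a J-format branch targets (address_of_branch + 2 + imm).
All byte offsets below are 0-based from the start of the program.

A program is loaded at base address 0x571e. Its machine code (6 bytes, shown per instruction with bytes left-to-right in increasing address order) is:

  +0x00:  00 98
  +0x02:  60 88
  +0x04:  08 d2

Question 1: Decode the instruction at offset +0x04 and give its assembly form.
cpi %r2, #8

@+04  little-endian(08 d2) = 0xd208
  top 5b → 0x1a → cpi [RI]
  rd: (w>>8)&0x7=0x2 → %r2
  imm: (w>>0)&0xff=0x8 → #8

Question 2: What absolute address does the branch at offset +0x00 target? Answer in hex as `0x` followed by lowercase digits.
0x5720

off 0x00: read 00 98 as little → 0x9800
  op=0x9800>>11=0x13 ⇒ je (J)
  imm@[10:0]=0x0 ⇒ #0
  target = base 0x571e + off 0x00 + 2 + imm 0 = 0x5720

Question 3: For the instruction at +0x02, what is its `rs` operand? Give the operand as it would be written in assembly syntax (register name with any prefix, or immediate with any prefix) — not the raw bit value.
%r3

@+02  little-endian(60 88) = 0x8860
  top 5b → 0x11 → minus [RR]
  [10:8] rd=0 = %r0
  [7:5] rs=3 = %r3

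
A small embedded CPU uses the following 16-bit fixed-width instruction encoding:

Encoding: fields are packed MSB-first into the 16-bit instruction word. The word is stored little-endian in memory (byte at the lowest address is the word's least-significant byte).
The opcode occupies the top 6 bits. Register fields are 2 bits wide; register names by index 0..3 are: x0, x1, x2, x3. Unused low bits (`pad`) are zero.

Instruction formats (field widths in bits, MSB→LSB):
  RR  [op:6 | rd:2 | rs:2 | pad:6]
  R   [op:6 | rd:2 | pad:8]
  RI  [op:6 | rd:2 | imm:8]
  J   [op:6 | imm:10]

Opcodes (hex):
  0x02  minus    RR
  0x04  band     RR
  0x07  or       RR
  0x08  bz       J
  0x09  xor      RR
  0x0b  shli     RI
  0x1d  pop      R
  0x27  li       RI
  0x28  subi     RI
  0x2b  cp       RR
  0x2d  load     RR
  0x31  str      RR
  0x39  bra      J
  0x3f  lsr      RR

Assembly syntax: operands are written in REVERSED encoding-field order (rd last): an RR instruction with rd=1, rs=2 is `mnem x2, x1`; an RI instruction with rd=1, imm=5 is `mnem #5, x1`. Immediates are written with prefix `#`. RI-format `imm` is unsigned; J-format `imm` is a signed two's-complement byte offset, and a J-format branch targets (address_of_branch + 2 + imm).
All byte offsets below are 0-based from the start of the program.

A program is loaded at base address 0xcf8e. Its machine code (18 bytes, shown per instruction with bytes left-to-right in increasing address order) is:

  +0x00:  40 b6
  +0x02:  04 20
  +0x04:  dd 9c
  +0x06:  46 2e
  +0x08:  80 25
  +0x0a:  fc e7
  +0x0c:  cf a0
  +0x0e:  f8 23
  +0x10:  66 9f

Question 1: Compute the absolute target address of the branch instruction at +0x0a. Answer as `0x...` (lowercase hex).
@+0a  little-endian(fc e7) = 0xe7fc
  opcode bits[15:10]=0x39: bra/J
  imm@[9:0]=0x3fc (s10→-4) ⇒ #-4
  target = base 0xcf8e + off 0x0a + 2 + imm -4 = 0xcf96

0xcf96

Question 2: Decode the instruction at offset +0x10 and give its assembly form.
off 0x10: read 66 9f as little → 0x9f66
  opcode bits[15:10]=0x27: li/RI
  rd@[9:8]=0x3 ⇒ x3
  imm@[7:0]=0x66 ⇒ #102

li #102, x3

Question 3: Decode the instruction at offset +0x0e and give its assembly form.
bz #-8

@+0e  little-endian(f8 23) = 0x23f8
  op=0x23f8>>10=0x8 ⇒ bz (J)
  [9:0] imm=1016 (s10→-8) = #-8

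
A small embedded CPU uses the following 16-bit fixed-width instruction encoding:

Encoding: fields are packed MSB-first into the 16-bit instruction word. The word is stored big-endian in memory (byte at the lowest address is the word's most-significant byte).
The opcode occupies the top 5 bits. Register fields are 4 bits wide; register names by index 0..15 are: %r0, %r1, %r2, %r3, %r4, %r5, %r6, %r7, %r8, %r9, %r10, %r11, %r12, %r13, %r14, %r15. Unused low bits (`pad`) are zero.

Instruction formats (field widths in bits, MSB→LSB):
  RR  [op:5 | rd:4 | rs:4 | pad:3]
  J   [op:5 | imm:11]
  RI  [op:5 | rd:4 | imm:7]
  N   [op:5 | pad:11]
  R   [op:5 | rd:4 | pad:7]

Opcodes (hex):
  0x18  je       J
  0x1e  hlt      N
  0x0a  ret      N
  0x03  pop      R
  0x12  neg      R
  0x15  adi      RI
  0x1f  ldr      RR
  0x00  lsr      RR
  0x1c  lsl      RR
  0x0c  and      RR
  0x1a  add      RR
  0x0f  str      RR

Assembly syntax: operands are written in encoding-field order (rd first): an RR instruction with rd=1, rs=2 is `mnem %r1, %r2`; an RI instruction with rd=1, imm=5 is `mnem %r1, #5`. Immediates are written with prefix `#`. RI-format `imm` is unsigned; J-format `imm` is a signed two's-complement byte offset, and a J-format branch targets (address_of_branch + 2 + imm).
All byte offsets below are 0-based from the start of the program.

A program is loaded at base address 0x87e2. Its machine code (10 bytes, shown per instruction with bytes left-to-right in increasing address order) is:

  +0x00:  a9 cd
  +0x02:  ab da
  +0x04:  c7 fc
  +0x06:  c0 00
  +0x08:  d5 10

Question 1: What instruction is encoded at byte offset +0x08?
off 0x08: read d5 10 as big → 0xd510
  opcode bits[15:11]=0x1a: add/RR
  [10:7] rd=10 = %r10
  [6:3] rs=2 = %r2

add %r10, %r2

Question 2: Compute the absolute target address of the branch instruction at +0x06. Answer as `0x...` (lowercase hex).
@+06  big-endian(c0 00) = 0xc000
  top 5b → 0x18 → je [J]
  [10:0] imm=0 = #0
  target = base 0x87e2 + off 0x06 + 2 + imm 0 = 0x87ea

0x87ea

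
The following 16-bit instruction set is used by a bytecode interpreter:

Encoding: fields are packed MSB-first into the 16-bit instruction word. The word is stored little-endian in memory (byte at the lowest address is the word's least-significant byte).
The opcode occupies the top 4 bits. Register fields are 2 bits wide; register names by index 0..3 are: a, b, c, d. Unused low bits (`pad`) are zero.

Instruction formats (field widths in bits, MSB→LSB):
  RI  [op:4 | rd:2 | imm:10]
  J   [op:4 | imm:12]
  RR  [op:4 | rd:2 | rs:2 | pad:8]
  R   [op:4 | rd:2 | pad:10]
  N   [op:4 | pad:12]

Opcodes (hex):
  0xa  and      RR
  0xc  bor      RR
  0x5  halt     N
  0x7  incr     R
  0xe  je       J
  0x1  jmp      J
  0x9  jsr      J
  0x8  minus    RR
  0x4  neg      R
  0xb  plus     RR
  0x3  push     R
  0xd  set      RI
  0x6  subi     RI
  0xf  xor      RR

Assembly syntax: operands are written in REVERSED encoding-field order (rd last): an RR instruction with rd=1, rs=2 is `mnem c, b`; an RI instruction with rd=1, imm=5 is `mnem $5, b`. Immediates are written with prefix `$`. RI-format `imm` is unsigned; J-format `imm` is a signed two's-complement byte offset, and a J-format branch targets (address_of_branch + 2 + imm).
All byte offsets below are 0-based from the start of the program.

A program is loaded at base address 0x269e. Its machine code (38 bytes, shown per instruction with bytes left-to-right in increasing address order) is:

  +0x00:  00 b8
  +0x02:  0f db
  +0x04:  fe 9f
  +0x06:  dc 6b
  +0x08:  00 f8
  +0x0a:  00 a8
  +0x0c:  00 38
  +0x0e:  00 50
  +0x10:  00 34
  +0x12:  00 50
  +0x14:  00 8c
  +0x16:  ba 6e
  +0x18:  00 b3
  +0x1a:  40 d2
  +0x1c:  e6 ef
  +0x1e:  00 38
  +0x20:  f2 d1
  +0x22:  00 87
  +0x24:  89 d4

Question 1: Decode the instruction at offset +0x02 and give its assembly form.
set $783, c

off 0x02: read 0f db as little → 0xdb0f
  op=0xdb0f>>12=0xd ⇒ set (RI)
  rd@[11:10]=0x2 ⇒ c
  imm@[9:0]=0x30f ⇒ $783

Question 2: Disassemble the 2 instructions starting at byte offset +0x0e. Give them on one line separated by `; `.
halt; push b

@+0e  little-endian(00 50) = 0x5000
  top 4b → 0x5 → halt [N]
@+10  little-endian(00 34) = 0x3400
  top 4b → 0x3 → push [R]
  [11:10] rd=1 = b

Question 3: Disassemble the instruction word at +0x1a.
@+1a  little-endian(40 d2) = 0xd240
  op=0xd240>>12=0xd ⇒ set (RI)
  rd: (w>>10)&0x3=0x0 → a
  imm: (w>>0)&0x3ff=0x240 → $576

set $576, a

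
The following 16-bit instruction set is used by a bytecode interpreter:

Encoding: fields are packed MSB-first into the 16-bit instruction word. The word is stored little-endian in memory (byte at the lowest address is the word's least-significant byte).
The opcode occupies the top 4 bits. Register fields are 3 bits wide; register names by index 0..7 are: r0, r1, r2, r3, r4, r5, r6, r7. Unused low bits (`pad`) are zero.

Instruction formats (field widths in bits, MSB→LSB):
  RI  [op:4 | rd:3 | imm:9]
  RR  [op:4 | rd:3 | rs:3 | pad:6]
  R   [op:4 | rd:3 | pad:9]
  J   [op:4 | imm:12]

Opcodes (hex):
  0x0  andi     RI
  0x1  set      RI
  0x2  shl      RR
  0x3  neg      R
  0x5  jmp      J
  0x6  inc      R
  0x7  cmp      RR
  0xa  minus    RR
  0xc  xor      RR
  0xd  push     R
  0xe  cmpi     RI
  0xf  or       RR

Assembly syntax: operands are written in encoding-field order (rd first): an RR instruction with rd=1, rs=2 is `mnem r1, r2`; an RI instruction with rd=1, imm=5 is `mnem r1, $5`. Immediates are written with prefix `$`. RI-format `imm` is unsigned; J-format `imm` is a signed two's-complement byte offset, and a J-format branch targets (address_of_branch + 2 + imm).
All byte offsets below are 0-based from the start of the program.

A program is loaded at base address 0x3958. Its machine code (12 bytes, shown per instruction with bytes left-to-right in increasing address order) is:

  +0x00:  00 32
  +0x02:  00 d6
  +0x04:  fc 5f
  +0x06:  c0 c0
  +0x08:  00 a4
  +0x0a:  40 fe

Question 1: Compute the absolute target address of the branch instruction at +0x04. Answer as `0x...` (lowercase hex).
0x395a

@+04  little-endian(fc 5f) = 0x5ffc
  op=0x5ffc>>12=0x5 ⇒ jmp (J)
  [11:0] imm=4092 (s12→-4) = $-4
  target = base 0x3958 + off 0x04 + 2 + imm -4 = 0x395a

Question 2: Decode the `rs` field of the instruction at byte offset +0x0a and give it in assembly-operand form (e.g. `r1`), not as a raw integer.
+0x0a: 40 fe ⇒ word 0xfe40 (little)
  top 4b → 0xf → or [RR]
  rd: (w>>9)&0x7=0x7 → r7
  rs: (w>>6)&0x7=0x1 → r1

r1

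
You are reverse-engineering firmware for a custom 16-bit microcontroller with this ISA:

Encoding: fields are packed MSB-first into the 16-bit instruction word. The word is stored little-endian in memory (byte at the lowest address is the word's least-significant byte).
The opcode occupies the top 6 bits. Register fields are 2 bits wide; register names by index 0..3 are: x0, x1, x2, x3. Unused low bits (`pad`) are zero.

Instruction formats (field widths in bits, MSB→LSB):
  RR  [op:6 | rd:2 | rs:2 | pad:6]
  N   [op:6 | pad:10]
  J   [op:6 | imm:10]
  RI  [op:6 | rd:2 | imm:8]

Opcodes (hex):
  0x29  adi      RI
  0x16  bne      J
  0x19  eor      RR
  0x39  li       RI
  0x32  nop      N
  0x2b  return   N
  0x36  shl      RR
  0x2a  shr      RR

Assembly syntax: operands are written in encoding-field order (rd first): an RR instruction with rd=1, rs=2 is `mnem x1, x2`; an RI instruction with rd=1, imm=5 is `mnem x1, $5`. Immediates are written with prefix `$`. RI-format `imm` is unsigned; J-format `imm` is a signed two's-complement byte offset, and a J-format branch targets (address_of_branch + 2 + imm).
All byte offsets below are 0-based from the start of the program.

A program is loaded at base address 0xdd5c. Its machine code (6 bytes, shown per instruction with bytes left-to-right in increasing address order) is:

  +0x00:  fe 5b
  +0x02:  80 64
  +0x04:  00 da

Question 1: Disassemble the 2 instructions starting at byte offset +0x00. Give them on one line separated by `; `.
+0x00: fe 5b ⇒ word 0x5bfe (little)
  op=0x5bfe>>10=0x16 ⇒ bne (J)
  [9:0] imm=1022 (s10→-2) = $-2
+0x02: 80 64 ⇒ word 0x6480 (little)
  op=0x6480>>10=0x19 ⇒ eor (RR)
  [9:8] rd=0 = x0
  [7:6] rs=2 = x2

bne $-2; eor x0, x2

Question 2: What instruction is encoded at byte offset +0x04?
shl x2, x0

@+04  little-endian(00 da) = 0xda00
  op=0xda00>>10=0x36 ⇒ shl (RR)
  [9:8] rd=2 = x2
  [7:6] rs=0 = x0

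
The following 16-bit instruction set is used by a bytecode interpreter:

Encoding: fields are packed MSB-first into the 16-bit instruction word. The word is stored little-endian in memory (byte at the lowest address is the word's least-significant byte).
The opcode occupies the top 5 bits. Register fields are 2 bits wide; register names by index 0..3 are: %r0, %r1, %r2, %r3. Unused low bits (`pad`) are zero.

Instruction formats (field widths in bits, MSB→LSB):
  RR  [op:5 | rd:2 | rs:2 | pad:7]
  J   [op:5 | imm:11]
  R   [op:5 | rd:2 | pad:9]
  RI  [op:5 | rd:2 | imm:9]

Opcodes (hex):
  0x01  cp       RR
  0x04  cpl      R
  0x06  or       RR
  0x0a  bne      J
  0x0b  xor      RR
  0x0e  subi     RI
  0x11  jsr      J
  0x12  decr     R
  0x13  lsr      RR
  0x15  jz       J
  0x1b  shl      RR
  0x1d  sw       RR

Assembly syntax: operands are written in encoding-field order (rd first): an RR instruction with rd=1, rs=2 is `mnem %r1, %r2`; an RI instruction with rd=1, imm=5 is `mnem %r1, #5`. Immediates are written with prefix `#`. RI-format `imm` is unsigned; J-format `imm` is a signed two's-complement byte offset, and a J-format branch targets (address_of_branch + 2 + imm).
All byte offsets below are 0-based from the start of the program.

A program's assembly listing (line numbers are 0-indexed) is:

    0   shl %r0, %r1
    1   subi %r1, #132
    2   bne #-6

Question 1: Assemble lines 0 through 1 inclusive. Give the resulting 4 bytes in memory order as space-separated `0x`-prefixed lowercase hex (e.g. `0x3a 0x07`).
L0: shl op=0x1b:5|rd=0:2|rs=1:2|pad=0:7 ⇒ 0xd880 ⇒ little 80 d8
L1: subi op=0xe:5|rd=1:2|imm=132:9 ⇒ 0x7284 ⇒ little 84 72

0x80 0xd8 0x84 0x72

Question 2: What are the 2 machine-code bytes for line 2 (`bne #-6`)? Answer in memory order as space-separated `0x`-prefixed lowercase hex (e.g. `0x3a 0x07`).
0xfa 0x57

2. bne fields op=0xa:5|imm=-6:11 → word 57fah → fa 57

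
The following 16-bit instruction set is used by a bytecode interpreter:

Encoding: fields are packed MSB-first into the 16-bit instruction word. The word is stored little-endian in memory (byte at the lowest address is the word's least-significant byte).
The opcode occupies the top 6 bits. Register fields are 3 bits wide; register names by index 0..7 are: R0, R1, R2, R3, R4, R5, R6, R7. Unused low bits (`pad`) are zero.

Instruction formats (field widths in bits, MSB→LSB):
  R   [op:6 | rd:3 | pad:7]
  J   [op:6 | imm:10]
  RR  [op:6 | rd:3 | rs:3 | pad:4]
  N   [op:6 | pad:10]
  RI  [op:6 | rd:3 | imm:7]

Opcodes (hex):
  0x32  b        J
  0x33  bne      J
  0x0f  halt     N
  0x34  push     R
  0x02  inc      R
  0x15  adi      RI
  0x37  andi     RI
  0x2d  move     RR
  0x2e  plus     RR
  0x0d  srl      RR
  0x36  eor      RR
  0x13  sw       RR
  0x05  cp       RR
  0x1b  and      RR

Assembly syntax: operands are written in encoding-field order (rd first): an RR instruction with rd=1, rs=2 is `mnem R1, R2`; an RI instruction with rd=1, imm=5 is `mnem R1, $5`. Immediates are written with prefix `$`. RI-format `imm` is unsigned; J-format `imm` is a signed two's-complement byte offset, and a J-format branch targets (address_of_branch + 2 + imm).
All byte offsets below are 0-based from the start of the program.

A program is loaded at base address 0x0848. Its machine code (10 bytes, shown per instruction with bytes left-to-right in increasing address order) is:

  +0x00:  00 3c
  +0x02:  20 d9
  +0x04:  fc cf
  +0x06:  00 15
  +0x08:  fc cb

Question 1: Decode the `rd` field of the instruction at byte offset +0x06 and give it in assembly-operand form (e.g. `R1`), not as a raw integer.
+0x06: 00 15 ⇒ word 0x1500 (little)
  op=0x1500>>10=0x5 ⇒ cp (RR)
  rd@[9:7]=0x2 ⇒ R2
  rs@[6:4]=0x0 ⇒ R0

R2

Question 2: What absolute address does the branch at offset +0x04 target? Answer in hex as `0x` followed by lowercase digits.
0x084a

@+04  little-endian(fc cf) = 0xcffc
  top 6b → 0x33 → bne [J]
  imm@[9:0]=0x3fc (s10→-4) ⇒ $-4
  target = base 0x0848 + off 0x04 + 2 + imm -4 = 0x084a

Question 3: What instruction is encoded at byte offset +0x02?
@+02  little-endian(20 d9) = 0xd920
  opcode bits[15:10]=0x36: eor/RR
  [9:7] rd=2 = R2
  [6:4] rs=2 = R2

eor R2, R2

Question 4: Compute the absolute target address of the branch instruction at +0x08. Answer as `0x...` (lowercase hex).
@+08  little-endian(fc cb) = 0xcbfc
  opcode bits[15:10]=0x32: b/J
  [9:0] imm=1020 (s10→-4) = $-4
  target = base 0x0848 + off 0x08 + 2 + imm -4 = 0x084e

0x084e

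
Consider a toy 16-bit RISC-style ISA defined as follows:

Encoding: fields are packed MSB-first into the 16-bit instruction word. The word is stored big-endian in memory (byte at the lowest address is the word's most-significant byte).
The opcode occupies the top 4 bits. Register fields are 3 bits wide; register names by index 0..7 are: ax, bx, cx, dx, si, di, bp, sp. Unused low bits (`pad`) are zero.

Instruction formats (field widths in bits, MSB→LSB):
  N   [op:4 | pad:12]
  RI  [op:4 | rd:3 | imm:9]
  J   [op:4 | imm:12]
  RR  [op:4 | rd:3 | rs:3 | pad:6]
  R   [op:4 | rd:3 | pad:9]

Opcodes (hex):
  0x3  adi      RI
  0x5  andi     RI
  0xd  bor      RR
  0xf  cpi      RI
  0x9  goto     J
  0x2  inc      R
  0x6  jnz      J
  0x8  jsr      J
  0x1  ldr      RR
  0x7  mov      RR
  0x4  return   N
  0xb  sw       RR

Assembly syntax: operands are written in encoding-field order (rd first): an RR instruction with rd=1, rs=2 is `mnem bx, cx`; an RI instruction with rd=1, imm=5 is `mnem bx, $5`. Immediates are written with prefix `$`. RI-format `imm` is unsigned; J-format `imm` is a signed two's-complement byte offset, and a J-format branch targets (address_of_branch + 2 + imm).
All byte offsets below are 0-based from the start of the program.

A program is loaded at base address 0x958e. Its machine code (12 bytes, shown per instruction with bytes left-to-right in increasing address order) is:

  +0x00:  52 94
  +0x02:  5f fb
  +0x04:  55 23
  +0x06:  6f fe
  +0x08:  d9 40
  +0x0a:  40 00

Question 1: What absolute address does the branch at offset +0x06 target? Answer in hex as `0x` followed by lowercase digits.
@+06  big-endian(6f fe) = 0x6ffe
  top 4b → 0x6 → jnz [J]
  [11:0] imm=4094 (s12→-2) = $-2
  target = base 0x958e + off 0x06 + 2 + imm -2 = 0x9594

0x9594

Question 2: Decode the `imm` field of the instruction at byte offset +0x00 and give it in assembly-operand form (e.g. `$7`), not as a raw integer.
off 0x00: read 52 94 as big → 0x5294
  op=0x5294>>12=0x5 ⇒ andi (RI)
  rd: (w>>9)&0x7=0x1 → bx
  imm: (w>>0)&0x1ff=0x94 → $148

$148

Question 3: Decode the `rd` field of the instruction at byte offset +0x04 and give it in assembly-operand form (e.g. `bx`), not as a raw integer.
[04] 55 23 → 0x5523
  op=0x5523>>12=0x5 ⇒ andi (RI)
  rd@[11:9]=0x2 ⇒ cx
  imm@[8:0]=0x123 ⇒ $291

cx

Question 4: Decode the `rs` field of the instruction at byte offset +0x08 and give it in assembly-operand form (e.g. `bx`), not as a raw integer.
di

off 0x08: read d9 40 as big → 0xd940
  top 4b → 0xd → bor [RR]
  rd@[11:9]=0x4 ⇒ si
  rs@[8:6]=0x5 ⇒ di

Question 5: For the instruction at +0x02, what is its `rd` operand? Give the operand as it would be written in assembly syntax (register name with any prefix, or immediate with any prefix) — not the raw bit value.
sp

+0x02: 5f fb ⇒ word 0x5ffb (big)
  opcode bits[15:12]=0x5: andi/RI
  [11:9] rd=7 = sp
  [8:0] imm=507 = $507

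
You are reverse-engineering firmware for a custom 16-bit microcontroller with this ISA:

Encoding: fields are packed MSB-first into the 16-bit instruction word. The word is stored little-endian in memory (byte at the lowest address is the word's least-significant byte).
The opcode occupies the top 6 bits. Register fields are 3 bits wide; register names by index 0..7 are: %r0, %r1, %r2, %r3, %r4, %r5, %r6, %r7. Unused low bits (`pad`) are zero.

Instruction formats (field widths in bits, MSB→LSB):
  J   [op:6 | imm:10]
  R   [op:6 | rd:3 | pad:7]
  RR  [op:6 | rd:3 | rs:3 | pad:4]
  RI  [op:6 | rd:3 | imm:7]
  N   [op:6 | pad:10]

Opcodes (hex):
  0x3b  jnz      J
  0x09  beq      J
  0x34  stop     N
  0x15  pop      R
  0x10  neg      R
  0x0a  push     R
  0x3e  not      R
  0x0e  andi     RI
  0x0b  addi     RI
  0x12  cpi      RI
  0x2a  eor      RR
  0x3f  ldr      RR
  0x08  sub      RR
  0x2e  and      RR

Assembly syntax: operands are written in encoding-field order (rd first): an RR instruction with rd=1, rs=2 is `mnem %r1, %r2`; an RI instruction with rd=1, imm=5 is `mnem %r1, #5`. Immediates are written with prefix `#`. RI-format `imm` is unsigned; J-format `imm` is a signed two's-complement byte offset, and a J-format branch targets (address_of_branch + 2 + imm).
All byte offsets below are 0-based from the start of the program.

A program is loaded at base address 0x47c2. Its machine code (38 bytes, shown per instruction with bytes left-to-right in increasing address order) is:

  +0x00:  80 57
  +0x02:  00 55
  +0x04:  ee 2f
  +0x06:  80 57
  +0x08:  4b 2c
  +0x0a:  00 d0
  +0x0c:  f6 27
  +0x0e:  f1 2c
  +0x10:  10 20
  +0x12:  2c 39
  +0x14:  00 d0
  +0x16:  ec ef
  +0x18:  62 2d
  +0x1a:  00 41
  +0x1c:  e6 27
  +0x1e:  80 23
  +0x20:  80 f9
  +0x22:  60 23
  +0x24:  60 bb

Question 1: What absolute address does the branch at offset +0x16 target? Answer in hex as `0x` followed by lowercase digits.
0x47c6

off 0x16: read ec ef as little → 0xefec
  op=0xefec>>10=0x3b ⇒ jnz (J)
  [9:0] imm=1004 (s10→-20) = #-20
  target = base 0x47c2 + off 0x16 + 2 + imm -20 = 0x47c6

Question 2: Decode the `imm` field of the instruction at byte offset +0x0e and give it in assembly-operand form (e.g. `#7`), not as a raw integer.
+0x0e: f1 2c ⇒ word 0x2cf1 (little)
  top 6b → 0xb → addi [RI]
  rd@[9:7]=0x1 ⇒ %r1
  imm@[6:0]=0x71 ⇒ #113

#113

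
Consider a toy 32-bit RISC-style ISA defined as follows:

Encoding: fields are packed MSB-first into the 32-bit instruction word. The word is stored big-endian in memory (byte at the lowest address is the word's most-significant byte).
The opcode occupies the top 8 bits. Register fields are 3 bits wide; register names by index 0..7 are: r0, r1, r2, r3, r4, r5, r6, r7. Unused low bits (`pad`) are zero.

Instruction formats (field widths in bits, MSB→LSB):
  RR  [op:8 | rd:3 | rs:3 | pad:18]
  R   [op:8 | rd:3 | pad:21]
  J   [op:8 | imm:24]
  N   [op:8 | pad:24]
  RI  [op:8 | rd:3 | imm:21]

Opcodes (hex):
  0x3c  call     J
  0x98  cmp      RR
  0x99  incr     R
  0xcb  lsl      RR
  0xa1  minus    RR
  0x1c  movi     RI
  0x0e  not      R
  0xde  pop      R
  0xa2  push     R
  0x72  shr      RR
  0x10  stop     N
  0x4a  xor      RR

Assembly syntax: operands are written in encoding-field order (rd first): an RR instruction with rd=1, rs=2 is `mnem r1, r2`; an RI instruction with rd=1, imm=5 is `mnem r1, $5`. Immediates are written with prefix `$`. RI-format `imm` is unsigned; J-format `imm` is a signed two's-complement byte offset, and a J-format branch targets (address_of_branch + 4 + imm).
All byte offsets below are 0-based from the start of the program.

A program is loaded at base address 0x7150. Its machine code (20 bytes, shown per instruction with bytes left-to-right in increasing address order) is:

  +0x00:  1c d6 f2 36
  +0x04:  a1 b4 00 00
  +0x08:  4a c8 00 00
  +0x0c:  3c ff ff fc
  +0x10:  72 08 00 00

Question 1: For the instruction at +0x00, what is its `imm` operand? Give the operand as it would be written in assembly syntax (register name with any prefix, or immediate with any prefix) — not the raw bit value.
+0x00: 1c d6 f2 36 ⇒ word 0x1cd6f236 (big)
  top 8b → 0x1c → movi [RI]
  rd@[23:21]=0x6 ⇒ r6
  imm@[20:0]=0x16f236 ⇒ $1503798

$1503798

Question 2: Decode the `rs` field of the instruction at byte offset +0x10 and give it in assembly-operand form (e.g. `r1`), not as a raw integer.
off 0x10: read 72 08 00 00 as big → 0x72080000
  op=0x72080000>>24=0x72 ⇒ shr (RR)
  rd: (w>>21)&0x7=0x0 → r0
  rs: (w>>18)&0x7=0x2 → r2

r2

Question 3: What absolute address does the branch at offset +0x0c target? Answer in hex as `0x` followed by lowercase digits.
0x715c

@+0c  big-endian(3c ff ff fc) = 0x3cfffffc
  top 8b → 0x3c → call [J]
  [23:0] imm=16777212 (s24→-4) = $-4
  target = base 0x7150 + off 0x0c + 4 + imm -4 = 0x715c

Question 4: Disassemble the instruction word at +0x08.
xor r6, r2

@+08  big-endian(4a c8 00 00) = 0x4ac80000
  top 8b → 0x4a → xor [RR]
  rd: (w>>21)&0x7=0x6 → r6
  rs: (w>>18)&0x7=0x2 → r2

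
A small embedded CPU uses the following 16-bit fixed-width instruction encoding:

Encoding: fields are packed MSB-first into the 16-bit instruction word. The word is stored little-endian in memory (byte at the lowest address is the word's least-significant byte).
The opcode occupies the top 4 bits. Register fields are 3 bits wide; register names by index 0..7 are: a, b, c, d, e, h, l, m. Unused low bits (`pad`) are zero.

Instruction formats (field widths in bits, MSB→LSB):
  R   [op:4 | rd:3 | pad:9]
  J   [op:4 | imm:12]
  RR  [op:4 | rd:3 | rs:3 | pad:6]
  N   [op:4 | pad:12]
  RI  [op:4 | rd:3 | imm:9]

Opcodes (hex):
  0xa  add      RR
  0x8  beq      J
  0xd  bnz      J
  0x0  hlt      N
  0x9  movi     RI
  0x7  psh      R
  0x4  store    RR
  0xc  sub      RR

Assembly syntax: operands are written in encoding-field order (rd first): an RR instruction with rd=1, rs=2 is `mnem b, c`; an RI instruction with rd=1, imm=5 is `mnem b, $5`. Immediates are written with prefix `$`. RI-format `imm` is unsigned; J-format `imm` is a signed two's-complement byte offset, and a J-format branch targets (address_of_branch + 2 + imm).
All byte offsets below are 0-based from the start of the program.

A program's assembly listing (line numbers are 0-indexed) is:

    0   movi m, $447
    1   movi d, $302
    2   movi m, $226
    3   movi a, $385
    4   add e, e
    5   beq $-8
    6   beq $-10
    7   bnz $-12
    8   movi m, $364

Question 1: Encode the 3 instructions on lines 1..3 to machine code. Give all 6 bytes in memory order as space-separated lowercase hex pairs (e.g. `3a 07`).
2e 97 e2 9e 81 91

1. movi fields op=0x9:4|rd=3:3|imm=302:9 → word 972eh → 2e 97
2. movi fields op=0x9:4|rd=7:3|imm=226:9 → word 9ee2h → e2 9e
3. movi fields op=0x9:4|rd=0:3|imm=385:9 → word 9181h → 81 91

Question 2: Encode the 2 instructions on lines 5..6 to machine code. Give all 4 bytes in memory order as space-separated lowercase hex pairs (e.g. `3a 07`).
L5: beq op=0x8:4|imm=-8:12 ⇒ 0x8ff8 ⇒ little f8 8f
L6: beq op=0x8:4|imm=-10:12 ⇒ 0x8ff6 ⇒ little f6 8f

f8 8f f6 8f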